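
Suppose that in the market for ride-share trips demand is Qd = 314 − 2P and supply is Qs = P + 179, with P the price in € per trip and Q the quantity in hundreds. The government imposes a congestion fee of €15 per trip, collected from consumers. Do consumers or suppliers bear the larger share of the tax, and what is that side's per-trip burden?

Suppliers bear the larger share: €10 per trip.

Before the tax: set 314 − 2P = P + 179 → P* = €45, Q* = 224.
With the tax collected from consumers, demand (in seller-price terms) shifts: Qd = 314 − 2(P + 15).
Solving gives Q = 214 with consumers paying €50 and suppliers receiving €35 (the €15 wedge).
Per-trip burden: consumers €5, suppliers €10.
Suppliers take the larger share because supply is less price-elastic here (demand slope 2 vs supply slope 1).
The less price-elastic side of the market bears the larger share of a per-unit tax.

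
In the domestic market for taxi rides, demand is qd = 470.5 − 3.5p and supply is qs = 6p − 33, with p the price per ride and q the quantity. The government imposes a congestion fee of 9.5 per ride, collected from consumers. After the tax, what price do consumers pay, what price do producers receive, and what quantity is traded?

Before the tax: set 470.5 − 3.5p = 6p − 33 → p* = 53, q* = 285.
With the tax collected from consumers, demand (in seller-price terms) shifts: qd = 470.5 − 3.5(p + 9.5).
Solving gives q = 264 with consumers paying 59 and producers receiving 49.5 (the 9.5 wedge).

Consumers pay 59; producers receive 49.5; quantity = 264.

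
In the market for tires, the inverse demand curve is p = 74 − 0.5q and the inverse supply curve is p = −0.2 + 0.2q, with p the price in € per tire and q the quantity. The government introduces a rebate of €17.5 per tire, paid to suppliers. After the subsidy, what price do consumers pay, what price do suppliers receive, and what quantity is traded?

Consumers pay €8.5; suppliers receive €26; quantity = 131.

Rewrite in direct form: qd = 148 − 2p and qs = 5p + 1.
Without the subsidy, 148 − 2p = 5p + 1 gives 7p = 147, so p* = €21 and q* = 106.
With a per-unit subsidy paid to suppliers, each receives p + 17.5 per unit sold, so supply becomes qs = 5(p + 17.5) + 1.
New equilibrium: consumers pay €8.5, suppliers receive €26, q = 131. (Wedge: pb − ps = −17.5.)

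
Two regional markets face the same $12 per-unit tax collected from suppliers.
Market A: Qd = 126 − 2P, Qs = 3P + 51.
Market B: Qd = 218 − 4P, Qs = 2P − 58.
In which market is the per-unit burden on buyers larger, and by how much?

Market A, by $3.2.

Market A: pre-tax P* = $15, Q* = 96; post-tax Q = 81.6; per-unit burden on buyers = $7.2.
Market B: pre-tax P* = $46, Q* = 34; post-tax Q = 18; per-unit burden on buyers = $4.
Difference: $7.2 vs $4 → market A is larger by $3.2.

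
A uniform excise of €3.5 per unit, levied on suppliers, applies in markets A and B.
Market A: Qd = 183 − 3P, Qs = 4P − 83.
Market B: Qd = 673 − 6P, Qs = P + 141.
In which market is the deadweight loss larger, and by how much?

Market A: pre-tax P* = €38, Q* = 69; post-tax Q = 63; deadweight loss = €10.5.
Market B: pre-tax P* = €76, Q* = 217; post-tax Q = 214; deadweight loss = €5.25.
Difference: €10.5 vs €5.25 → market A is larger by €5.25.

Market A, by €5.25.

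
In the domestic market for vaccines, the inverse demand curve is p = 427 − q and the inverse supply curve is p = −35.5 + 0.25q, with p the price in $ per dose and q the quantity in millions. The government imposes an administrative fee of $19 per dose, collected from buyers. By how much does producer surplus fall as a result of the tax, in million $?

Inverting to q(p) form: qd = 427 − p; qs = 4p + 142.
Before the tax: set 427 − p = 4p + 142 → p* = $57, q* = 370.
With the tax collected from buyers, demand (in seller-price terms) shifts: qd = 427 − (p + 19).
New equilibrium: buyers pay $72.2, producers receive $53.2, q = 354.8. (Wedge: pb − ps = 19.)
ΔPS is the trapezoid between Q = 354.8 and Q = 370 of height $3.8: ½ · (370 + 354.8) · 3.8 = $1377.12.

Producer surplus falls by $1377.12 million.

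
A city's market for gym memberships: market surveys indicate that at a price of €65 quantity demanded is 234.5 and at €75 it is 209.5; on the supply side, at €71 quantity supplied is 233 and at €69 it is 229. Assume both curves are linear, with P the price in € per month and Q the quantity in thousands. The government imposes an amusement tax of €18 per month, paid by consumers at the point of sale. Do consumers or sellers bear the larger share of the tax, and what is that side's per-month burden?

Sellers bear the larger share: €10 per month.

Demand slope: (209.5 − 234.5)/(75 − 65) = -2.5, so Qd = 397 − 2.5P.
Supply slope: (229 − 233)/(69 − 71) = 2, so Qs = 2P + 91.
Before the tax: set 397 − 2.5P = 2P + 91 → P* = €68, Q* = 227.
With the tax collected from consumers, demand (in seller-price terms) shifts: Qd = 397 − 2.5(P + 18).
Solving gives Q = 207 with consumers paying €76 and sellers receiving €58 (the €18 wedge).
Per-month burden: consumers €8, sellers €10.
Sellers take the larger share because supply is less price-elastic here (demand slope 2.5 vs supply slope 2).
The less price-elastic side of the market bears the larger share of a per-unit tax.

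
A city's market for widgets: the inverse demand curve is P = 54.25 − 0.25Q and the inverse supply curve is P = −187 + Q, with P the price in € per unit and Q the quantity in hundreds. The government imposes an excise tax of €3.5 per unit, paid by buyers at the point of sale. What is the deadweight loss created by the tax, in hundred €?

Rewrite in direct form: Qd = 217 − 4P and Qs = P + 187.
Without the tax, 217 − 4P = P + 187 gives 5P = 30, so P* = €6 and Q* = 193.
With the tax collected from buyers, demand (in seller-price terms) shifts: Qd = 217 − 4(P + 3.5).
Solving gives Q = 190.2 with buyers paying €6.7 and producers receiving €3.2 (the €3.5 wedge).
Quantity falls by |ΔQ| = |193 − 190.2| = 2.8.
DWL = ½ · t · |ΔQ| = ½ · 3.5 · 2.8 = €4.9.

Deadweight loss = €4.9 hundred.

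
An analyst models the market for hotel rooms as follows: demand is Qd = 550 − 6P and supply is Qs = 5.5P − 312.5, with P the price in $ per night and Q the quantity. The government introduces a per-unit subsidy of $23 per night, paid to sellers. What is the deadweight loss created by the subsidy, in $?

Deadweight loss = $759.

Before the subsidy: set 550 − 6P = 5.5P − 312.5 → P* = $75, Q* = 100.
With a per-unit subsidy paid to sellers, each receives P + 23 per unit sold, so supply becomes Qs = 5.5(P + 23) − 312.5.
New equilibrium: buyers pay $64, sellers receive $87, Q = 166. (Wedge: Pb − Ps = −23.)
Quantity rises by |ΔQ| = |100 − 166| = 66.
DWL = ½ · t · |ΔQ| = ½ · 23 · 66 = $759.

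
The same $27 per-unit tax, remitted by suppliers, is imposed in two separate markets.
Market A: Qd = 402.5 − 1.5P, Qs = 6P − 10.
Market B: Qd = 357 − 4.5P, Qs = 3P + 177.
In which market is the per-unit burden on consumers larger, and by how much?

Market A: pre-tax P* = $55, Q* = 320; post-tax Q = 287.6; per-unit burden on consumers = $21.6.
Market B: pre-tax P* = $24, Q* = 249; post-tax Q = 200.4; per-unit burden on consumers = $10.8.
Difference: $21.6 vs $10.8 → market A is larger by $10.8.

Market A, by $10.8.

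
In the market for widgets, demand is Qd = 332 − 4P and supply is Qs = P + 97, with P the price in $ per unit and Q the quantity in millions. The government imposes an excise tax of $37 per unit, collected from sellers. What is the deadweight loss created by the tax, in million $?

Deadweight loss = $547.6 million.

Before the tax: set 332 − 4P = P + 97 → P* = $47, Q* = 144.
With the tax collected from sellers, supply shifts: Qs = (P − 37) + 97.
New equilibrium: buyers pay $54.4, sellers receive $17.4, Q = 114.4. (Wedge: Pb − Ps = 37.)
Quantity falls by |ΔQ| = |144 − 114.4| = 29.6.
DWL = ½ · t · |ΔQ| = ½ · 37 · 29.6 = $547.6.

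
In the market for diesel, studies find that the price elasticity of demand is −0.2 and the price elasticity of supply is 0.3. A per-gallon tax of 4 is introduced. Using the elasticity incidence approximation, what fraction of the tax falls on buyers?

Incidence ratio: buyers' share ≈ εs / (εs + |εd|) = 0.3 / (0.3 + 0.2) = 0.6.
Supply is the more elastic side, so buyers bear the larger share.

Buyers' share ≈ 0.6.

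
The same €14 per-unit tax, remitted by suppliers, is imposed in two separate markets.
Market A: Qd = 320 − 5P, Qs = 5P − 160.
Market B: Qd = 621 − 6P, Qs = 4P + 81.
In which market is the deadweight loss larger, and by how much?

Market A: pre-tax P* = €48, Q* = 80; post-tax Q = 45; deadweight loss = €245.
Market B: pre-tax P* = €54, Q* = 297; post-tax Q = 263.4; deadweight loss = €235.2.
Difference: €245 vs €235.2 → market A is larger by €9.8.

Market A, by €9.8.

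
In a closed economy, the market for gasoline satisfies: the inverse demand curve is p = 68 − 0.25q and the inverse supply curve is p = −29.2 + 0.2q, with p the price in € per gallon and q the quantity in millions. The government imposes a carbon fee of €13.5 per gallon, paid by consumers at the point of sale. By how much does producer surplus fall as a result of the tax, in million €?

Inverting to q(p) form: qd = 272 − 4p; qs = 5p + 146.
Before the tax: set 272 − 4p = 5p + 146 → p* = €14, q* = 216.
With the tax collected from consumers, demand (in seller-price terms) shifts: qd = 272 − 4(p + 13.5).
New equilibrium: consumers pay €21.5, producers receive €8, q = 186. (Wedge: pb − ps = 13.5.)
ΔPS is the trapezoid between Q = 186 and Q = 216 of height €6: ½ · (216 + 186) · 6 = €1206.

Producer surplus falls by €1206 million.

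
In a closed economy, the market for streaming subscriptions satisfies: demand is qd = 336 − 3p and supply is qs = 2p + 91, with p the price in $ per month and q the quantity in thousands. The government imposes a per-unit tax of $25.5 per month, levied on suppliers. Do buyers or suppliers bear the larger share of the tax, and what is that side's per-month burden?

Suppliers bear the larger share: $15.3 per month.

Before the tax: set 336 − 3p = 2p + 91 → p* = $49, q* = 189.
With the tax collected from suppliers, supply shifts: qs = 2(p − 25.5) + 91.
Solving gives q = 158.4 with buyers paying $59.2 and suppliers receiving $33.7 (the $25.5 wedge).
Per-month burden: buyers $10.2, suppliers $15.3.
Suppliers take the larger share because supply is less price-elastic here (demand slope 3 vs supply slope 2).
The less price-elastic side of the market bears the larger share of a per-unit tax.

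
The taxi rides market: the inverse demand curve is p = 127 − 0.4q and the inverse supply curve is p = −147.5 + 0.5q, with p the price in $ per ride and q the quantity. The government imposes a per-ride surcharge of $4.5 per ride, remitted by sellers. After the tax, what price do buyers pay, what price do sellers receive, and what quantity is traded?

Buyers pay $7; sellers receive $2.5; quantity = 300.

Inverting to q(p) form: qd = 317.5 − 2.5p; qs = 2p + 295.
Without the tax, 317.5 − 2.5p = 2p + 295 gives 4.5p = 22.5, so p* = $5 and q* = 305.
With the tax collected from sellers, supply shifts: qs = 2(p − 4.5) + 295.
New equilibrium: buyers pay $7, sellers receive $2.5, q = 300. (Wedge: pb − ps = 4.5.)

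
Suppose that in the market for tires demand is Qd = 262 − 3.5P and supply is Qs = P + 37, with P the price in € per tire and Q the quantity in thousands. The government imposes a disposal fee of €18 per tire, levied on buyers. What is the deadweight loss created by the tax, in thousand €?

Deadweight loss = €126 thousand.

Before the tax: set 262 − 3.5P = P + 37 → P* = €50, Q* = 87.
With the tax collected from buyers, demand (in seller-price terms) shifts: Qd = 262 − 3.5(P + 18).
Solving gives Q = 73 with buyers paying €54 and sellers receiving €36 (the €18 wedge).
Quantity falls by |ΔQ| = |87 − 73| = 14.
DWL = ½ · t · |ΔQ| = ½ · 18 · 14 = €126.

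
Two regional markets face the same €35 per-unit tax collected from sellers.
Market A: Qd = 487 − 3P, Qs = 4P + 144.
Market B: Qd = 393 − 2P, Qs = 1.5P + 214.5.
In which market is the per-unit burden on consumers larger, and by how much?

Market A: pre-tax P* = €49, Q* = 340; post-tax Q = 280; per-unit burden on consumers = €20.
Market B: pre-tax P* = €51, Q* = 291; post-tax Q = 261; per-unit burden on consumers = €15.
Difference: €20 vs €15 → market A is larger by €5.

Market A, by €5.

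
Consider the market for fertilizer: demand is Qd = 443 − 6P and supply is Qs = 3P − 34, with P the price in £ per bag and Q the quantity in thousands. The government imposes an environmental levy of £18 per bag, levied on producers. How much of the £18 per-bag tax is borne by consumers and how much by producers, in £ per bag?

Consumers bear £6 per bag; producers bear £12 per bag.

Without the tax, 443 − 6P = 3P − 34 gives 9P = 477, so P* = £53 and Q* = 125.
With the tax collected from producers, supply shifts: Qs = 3(P − 18) − 34.
Solving gives Q = 89 with consumers paying £59 and producers receiving £41 (the £18 wedge).
Burden on consumers: £6; on producers: £12. (They sum to £18.)
The less price-elastic side of the market bears the larger share of a per-unit tax.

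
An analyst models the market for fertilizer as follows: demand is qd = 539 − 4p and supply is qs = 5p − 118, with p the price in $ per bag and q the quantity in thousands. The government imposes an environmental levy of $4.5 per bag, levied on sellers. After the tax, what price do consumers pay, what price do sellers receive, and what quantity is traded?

Before the tax: set 539 − 4p = 5p − 118 → p* = $73, q* = 247.
With the tax collected from sellers, supply shifts: qs = 5(p − 4.5) − 118.
New equilibrium: consumers pay $75.5, sellers receive $71, q = 237. (Wedge: pb − ps = 4.5.)

Consumers pay $75.5; sellers receive $71; quantity = 237.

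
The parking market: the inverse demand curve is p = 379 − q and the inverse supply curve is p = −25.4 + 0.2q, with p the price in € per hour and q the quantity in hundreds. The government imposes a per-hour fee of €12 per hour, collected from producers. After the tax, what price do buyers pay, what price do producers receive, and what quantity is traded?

Rewrite in direct form: qd = 379 − p and qs = 5p + 127.
Without the tax, 379 − p = 5p + 127 gives 6p = 252, so p* = €42 and q* = 337.
With the tax collected from producers, supply shifts: qs = 5(p − 12) + 127.
New equilibrium: buyers pay €52, producers receive €40, q = 327. (Wedge: pb − ps = 12.)

Buyers pay €52; producers receive €40; quantity = 327.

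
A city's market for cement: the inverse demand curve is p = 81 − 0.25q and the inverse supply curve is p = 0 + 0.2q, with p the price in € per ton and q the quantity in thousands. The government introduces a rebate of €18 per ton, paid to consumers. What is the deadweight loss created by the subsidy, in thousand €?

Rewrite in direct form: qd = 324 − 4p and qs = 5p.
Without the subsidy, 324 − 4p = 5p gives 9p = 324, so p* = €36 and q* = 180.
With a per-unit subsidy paid to consumers, each effectively pays p − 18, so demand becomes qd = 324 − 4(p − 18).
New equilibrium: consumers pay €26, suppliers receive €44, q = 220. (Wedge: pb − ps = −18.)
Quantity rises by |ΔQ| = |180 − 220| = 40.
DWL = ½ · t · |ΔQ| = ½ · 18 · 40 = €360.

Deadweight loss = €360 thousand.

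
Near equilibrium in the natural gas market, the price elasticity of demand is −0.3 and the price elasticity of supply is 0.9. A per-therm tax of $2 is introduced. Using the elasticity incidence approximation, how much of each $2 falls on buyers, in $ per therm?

Buyers bear ≈ $1.5 per therm.

Incidence ratio: buyers' share ≈ εs / (εs + |εd|) = 0.9 / (0.9 + 0.3) = 0.75.
So buyers bear ≈ 0.75 × $2 = $1.5; suppliers bear $0.5.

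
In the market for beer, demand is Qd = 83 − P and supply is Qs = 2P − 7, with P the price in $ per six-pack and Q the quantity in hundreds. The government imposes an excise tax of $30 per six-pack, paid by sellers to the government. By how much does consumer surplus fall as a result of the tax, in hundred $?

Consumer surplus falls by $860 hundred.

Before the tax: set 83 − P = 2P − 7 → P* = $30, Q* = 53.
With the tax collected from sellers, supply shifts: Qs = 2(P − 30) − 7.
New equilibrium: consumers pay $50, sellers receive $20, Q = 33. (Wedge: Pb − Ps = 30.)
ΔCS is the trapezoid between Q = 33 and Q = 53 of height $20: ½ · (53 + 33) · 20 = $860.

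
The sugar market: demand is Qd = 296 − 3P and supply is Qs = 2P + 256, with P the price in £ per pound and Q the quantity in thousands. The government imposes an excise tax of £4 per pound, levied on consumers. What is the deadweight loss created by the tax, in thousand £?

Without the tax, 296 − 3P = 2P + 256 gives 5P = 40, so P* = £8 and Q* = 272.
With the tax collected from consumers, demand (in seller-price terms) shifts: Qd = 296 − 3(P + 4).
Solving gives Q = 267.2 with consumers paying £9.6 and producers receiving £5.6 (the £4 wedge).
Quantity falls by |ΔQ| = |272 − 267.2| = 4.8.
DWL = ½ · t · |ΔQ| = ½ · 4 · 4.8 = £9.6.

Deadweight loss = £9.6 thousand.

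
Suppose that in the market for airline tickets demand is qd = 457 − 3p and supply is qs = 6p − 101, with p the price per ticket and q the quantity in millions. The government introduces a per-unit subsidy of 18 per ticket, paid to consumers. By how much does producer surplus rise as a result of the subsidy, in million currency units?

Producer surplus rises by 1734 million.

Without the subsidy, 457 − 3p = 6p − 101 gives 9p = 558, so p* = 62 and q* = 271.
With a per-unit subsidy paid to consumers, each effectively pays p − 18, so demand becomes qd = 457 − 3(p − 18).
Solving gives q = 307 with consumers paying 50 and sellers receiving 68 (the 18 wedge).
ΔPS is the trapezoid between Q = 307 and Q = 271 of height 6: ½ · (271 + 307) · 6 = 1734.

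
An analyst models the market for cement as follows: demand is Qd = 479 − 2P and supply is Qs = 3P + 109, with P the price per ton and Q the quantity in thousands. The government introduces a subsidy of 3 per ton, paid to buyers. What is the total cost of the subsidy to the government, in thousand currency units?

Without the subsidy, 479 − 2P = 3P + 109 gives 5P = 370, so P* = 74 and Q* = 331.
With a per-unit subsidy paid to buyers, each effectively pays P − 3, so demand becomes Qd = 479 − 2(P − 3).
Solving gives Q = 334.6 with buyers paying 72.2 and producers receiving 75.2 (the 3 wedge).
Outlay = t · Q = 3 · 334.6 = 1003.8.

Government outlay = 1003.8 thousand.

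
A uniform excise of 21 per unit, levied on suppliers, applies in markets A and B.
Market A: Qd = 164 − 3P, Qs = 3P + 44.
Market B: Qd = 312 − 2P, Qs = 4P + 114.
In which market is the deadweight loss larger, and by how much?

Market A, by 36.75.

Market A: pre-tax P* = 20, Q* = 104; post-tax Q = 72.5; deadweight loss = 330.75.
Market B: pre-tax P* = 33, Q* = 246; post-tax Q = 218; deadweight loss = 294.
Difference: 330.75 vs 294 → market A is larger by 36.75.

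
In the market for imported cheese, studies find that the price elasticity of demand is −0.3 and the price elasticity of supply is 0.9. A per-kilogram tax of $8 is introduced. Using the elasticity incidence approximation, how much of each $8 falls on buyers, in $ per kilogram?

Incidence ratio: buyers' share ≈ εs / (εs + |εd|) = 0.9 / (0.9 + 0.3) = 0.75.
So buyers bear ≈ 0.75 × $8 = $6; sellers bear $2.

Buyers bear ≈ $6 per kilogram.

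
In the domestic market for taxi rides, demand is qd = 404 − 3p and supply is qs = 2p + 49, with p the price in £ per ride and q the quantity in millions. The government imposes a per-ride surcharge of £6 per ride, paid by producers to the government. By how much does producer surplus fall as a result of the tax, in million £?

Producer surplus falls by £674.64 million.

Before the tax: set 404 − 3p = 2p + 49 → p* = £71, q* = 191.
With the tax collected from producers, supply shifts: qs = 2(p − 6) + 49.
Solving gives q = 183.8 with buyers paying £73.4 and producers receiving £67.4 (the £6 wedge).
ΔPS is the trapezoid between Q = 183.8 and Q = 191 of height £3.6: ½ · (191 + 183.8) · 3.6 = £674.64.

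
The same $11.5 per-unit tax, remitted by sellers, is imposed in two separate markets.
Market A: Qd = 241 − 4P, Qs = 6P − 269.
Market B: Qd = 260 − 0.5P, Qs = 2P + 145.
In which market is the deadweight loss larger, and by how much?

Market A, by $132.25.

Market A: pre-tax P* = $51, Q* = 37; post-tax Q = 9.4; deadweight loss = $158.7.
Market B: pre-tax P* = $46, Q* = 237; post-tax Q = 232.4; deadweight loss = $26.45.
Difference: $158.7 vs $26.45 → market A is larger by $132.25.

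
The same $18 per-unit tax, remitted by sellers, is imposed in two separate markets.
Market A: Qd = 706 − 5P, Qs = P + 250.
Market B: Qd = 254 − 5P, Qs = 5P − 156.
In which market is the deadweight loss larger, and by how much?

Market B, by $270.

Market A: pre-tax P* = $76, Q* = 326; post-tax Q = 311; deadweight loss = $135.
Market B: pre-tax P* = $41, Q* = 49; post-tax Q = 4; deadweight loss = $405.
Difference: $135 vs $405 → market B is larger by $270.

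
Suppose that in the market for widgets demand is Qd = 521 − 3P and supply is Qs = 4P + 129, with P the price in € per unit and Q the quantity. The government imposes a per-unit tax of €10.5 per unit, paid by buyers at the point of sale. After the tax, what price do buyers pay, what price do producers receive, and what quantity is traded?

Buyers pay €62; producers receive €51.5; quantity = 335.

Without the tax, 521 − 3P = 4P + 129 gives 7P = 392, so P* = €56 and Q* = 353.
With the tax collected from buyers, demand (in seller-price terms) shifts: Qd = 521 − 3(P + 10.5).
New equilibrium: buyers pay €62, producers receive €51.5, Q = 335. (Wedge: Pb − Ps = 10.5.)
The less price-elastic side of the market bears the larger share of a per-unit tax.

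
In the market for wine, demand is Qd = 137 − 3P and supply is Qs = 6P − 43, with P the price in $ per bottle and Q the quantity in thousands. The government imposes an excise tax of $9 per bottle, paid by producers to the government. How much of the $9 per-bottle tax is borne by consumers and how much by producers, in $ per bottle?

Consumers bear $6 per bottle; producers bear $3 per bottle.

Before the tax: set 137 − 3P = 6P − 43 → P* = $20, Q* = 77.
With the tax collected from producers, supply shifts: Qs = 6(P − 9) − 43.
New equilibrium: consumers pay $26, producers receive $17, Q = 59. (Wedge: Pb − Ps = 9.)
Burden on consumers: $6; on producers: $3. (They sum to $9.)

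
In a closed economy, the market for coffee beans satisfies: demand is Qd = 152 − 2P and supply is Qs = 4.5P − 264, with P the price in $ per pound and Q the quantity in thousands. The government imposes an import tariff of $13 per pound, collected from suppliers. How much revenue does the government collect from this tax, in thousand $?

Without the tax, 152 − 2P = 4.5P − 264 gives 6.5P = 416, so P* = $64 and Q* = 24.
With the tax collected from suppliers, supply shifts: Qs = 4.5(P − 13) − 264.
New equilibrium: consumers pay $73, suppliers receive $60, Q = 6. (Wedge: Pb − Ps = 13.)
Revenue = t · Q = 13 · 6 = $78.

Tax revenue = $78 thousand.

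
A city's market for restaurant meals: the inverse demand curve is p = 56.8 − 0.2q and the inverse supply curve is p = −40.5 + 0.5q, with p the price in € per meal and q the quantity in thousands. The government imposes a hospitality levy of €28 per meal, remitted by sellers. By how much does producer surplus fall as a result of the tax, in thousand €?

Inverting to q(p) form: qd = 284 − 5p; qs = 2p + 81.
Before the tax: set 284 − 5p = 2p + 81 → p* = €29, q* = 139.
With the tax collected from sellers, supply shifts: qs = 2(p − 28) + 81.
New equilibrium: consumers pay €37, sellers receive €9, q = 99. (Wedge: pb − ps = 28.)
ΔPS is the trapezoid between Q = 99 and Q = 139 of height €20: ½ · (139 + 99) · 20 = €2380.

Producer surplus falls by €2380 thousand.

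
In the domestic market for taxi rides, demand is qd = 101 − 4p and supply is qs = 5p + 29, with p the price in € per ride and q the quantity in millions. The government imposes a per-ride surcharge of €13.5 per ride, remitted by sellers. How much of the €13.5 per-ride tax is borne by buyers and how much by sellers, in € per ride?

Without the tax, 101 − 4p = 5p + 29 gives 9p = 72, so p* = €8 and q* = 69.
With the tax collected from sellers, supply shifts: qs = 5(p − 13.5) + 29.
New equilibrium: buyers pay €15.5, sellers receive €2, q = 39. (Wedge: pb − ps = 13.5.)
Burden on buyers: €7.5; on sellers: €6. (They sum to €13.5.)
The less price-elastic side of the market bears the larger share of a per-unit tax.

Buyers bear €7.5 per ride; sellers bear €6 per ride.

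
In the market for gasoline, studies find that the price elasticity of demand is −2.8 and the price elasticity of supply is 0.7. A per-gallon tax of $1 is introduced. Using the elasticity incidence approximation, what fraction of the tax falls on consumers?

Incidence ratio: consumers' share ≈ εs / (εs + |εd|) = 0.7 / (0.7 + 2.8) = 0.2.
Supply is the less elastic side, so consumers bear the smaller share.

Consumers' share ≈ 0.2.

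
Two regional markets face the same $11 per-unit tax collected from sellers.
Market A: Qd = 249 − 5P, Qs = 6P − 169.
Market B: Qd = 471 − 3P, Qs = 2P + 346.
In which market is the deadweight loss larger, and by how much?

Market A, by $92.4.

Market A: pre-tax P* = $38, Q* = 59; post-tax Q = 29; deadweight loss = $165.
Market B: pre-tax P* = $25, Q* = 396; post-tax Q = 382.8; deadweight loss = $72.6.
Difference: $165 vs $72.6 → market A is larger by $92.4.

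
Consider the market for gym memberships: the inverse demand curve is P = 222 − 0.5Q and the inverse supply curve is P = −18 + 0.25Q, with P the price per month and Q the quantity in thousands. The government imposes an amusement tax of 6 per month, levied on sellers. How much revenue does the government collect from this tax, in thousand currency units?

Rewrite in direct form: Qd = 444 − 2P and Qs = 4P + 72.
Without the tax, 444 − 2P = 4P + 72 gives 6P = 372, so P* = 62 and Q* = 320.
With the tax collected from sellers, supply shifts: Qs = 4(P − 6) + 72.
New equilibrium: buyers pay 66, sellers receive 60, Q = 312. (Wedge: Pb − Ps = 6.)
Revenue = t · Q = 6 · 312 = 1872.

Tax revenue = 1872 thousand.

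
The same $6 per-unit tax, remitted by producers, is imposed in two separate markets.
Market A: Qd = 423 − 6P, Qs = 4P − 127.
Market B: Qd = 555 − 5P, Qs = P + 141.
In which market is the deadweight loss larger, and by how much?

Market A, by $28.2.

Market A: pre-tax P* = $55, Q* = 93; post-tax Q = 78.6; deadweight loss = $43.2.
Market B: pre-tax P* = $69, Q* = 210; post-tax Q = 205; deadweight loss = $15.
Difference: $43.2 vs $15 → market A is larger by $28.2.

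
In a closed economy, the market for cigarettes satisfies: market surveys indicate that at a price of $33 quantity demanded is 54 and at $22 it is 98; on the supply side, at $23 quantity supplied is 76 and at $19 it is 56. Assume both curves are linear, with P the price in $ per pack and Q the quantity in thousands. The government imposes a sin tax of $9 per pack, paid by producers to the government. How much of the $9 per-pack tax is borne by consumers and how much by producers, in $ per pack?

Consumers bear $5 per pack; producers bear $4 per pack.

Demand slope: (98 − 54)/(22 − 33) = -4, so Qd = 186 − 4P.
Supply slope: (56 − 76)/(19 − 23) = 5, so Qs = 5P − 39.
Without the tax, 186 − 4P = 5P − 39 gives 9P = 225, so P* = $25 and Q* = 86.
With the tax collected from producers, supply shifts: Qs = 5(P − 9) − 39.
New equilibrium: consumers pay $30, producers receive $21, Q = 66. (Wedge: Pb − Ps = 9.)
Burden on consumers: $5; on producers: $4. (They sum to $9.)
The less price-elastic side of the market bears the larger share of a per-unit tax.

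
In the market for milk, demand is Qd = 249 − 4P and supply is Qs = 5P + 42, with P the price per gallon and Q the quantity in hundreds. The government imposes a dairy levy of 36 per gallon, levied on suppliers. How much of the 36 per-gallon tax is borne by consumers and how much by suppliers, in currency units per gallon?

Consumers bear 20 per gallon; suppliers bear 16 per gallon.

Without the tax, 249 − 4P = 5P + 42 gives 9P = 207, so P* = 23 and Q* = 157.
With the tax collected from suppliers, supply shifts: Qs = 5(P − 36) + 42.
Solving gives Q = 77 with consumers paying 43 and suppliers receiving 7 (the 36 wedge).
Burden on consumers: 20; on suppliers: 16. (They sum to 36.)
The less price-elastic side of the market bears the larger share of a per-unit tax.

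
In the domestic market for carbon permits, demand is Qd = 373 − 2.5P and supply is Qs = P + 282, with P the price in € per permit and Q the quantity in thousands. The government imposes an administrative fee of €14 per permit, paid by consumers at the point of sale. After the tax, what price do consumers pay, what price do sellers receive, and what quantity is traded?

Before the tax: set 373 − 2.5P = P + 282 → P* = €26, Q* = 308.
With the tax collected from consumers, demand (in seller-price terms) shifts: Qd = 373 − 2.5(P + 14).
Solving gives Q = 298 with consumers paying €30 and sellers receiving €16 (the €14 wedge).
The less price-elastic side of the market bears the larger share of a per-unit tax.

Consumers pay €30; sellers receive €16; quantity = 298.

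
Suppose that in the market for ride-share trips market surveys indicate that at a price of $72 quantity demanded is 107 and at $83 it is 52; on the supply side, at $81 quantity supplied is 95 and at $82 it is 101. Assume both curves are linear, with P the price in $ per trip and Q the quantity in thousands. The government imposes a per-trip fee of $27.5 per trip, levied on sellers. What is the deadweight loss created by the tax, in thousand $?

Deadweight loss = $1031.25 thousand.

Demand slope: (52 − 107)/(83 − 72) = -5, so Qd = 467 − 5P.
Supply slope: (101 − 95)/(82 − 81) = 6, so Qs = 6P − 391.
Before the tax: set 467 − 5P = 6P − 391 → P* = $78, Q* = 77.
With the tax collected from sellers, supply shifts: Qs = 6(P − 27.5) − 391.
Solving gives Q = 2 with consumers paying $93 and sellers receiving $65.5 (the $27.5 wedge).
Quantity falls by |ΔQ| = |77 − 2| = 75.
DWL = ½ · t · |ΔQ| = ½ · 27.5 · 75 = $1031.25.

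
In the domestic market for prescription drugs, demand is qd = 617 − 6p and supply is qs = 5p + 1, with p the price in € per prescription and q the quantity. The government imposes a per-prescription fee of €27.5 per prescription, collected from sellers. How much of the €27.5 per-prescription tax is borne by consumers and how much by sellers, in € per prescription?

Consumers bear €12.5 per prescription; sellers bear €15 per prescription.

Before the tax: set 617 − 6p = 5p + 1 → p* = €56, q* = 281.
With the tax collected from sellers, supply shifts: qs = 5(p − 27.5) + 1.
Solving gives q = 206 with consumers paying €68.5 and sellers receiving €41 (the €27.5 wedge).
Burden on consumers: €12.5; on sellers: €15. (They sum to €27.5.)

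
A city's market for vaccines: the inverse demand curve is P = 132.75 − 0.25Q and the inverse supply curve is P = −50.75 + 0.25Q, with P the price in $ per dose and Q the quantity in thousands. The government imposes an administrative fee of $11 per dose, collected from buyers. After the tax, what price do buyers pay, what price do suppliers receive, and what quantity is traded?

Inverting to Q(P) form: Qd = 531 − 4P; Qs = 4P + 203.
Before the tax: set 531 − 4P = 4P + 203 → P* = $41, Q* = 367.
With the tax collected from buyers, demand (in seller-price terms) shifts: Qd = 531 − 4(P + 11).
Solving gives Q = 345 with buyers paying $46.5 and suppliers receiving $35.5 (the $11 wedge).
The less price-elastic side of the market bears the larger share of a per-unit tax.

Buyers pay $46.5; suppliers receive $35.5; quantity = 345.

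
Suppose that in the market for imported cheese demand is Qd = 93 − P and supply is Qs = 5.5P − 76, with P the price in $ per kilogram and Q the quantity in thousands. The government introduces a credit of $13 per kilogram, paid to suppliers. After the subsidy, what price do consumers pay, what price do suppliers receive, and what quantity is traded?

Before the subsidy: set 93 − P = 5.5P − 76 → P* = $26, Q* = 67.
With a per-unit subsidy paid to suppliers, each receives P + 13 per unit sold, so supply becomes Qs = 5.5(P + 13) − 76.
New equilibrium: consumers pay $15, suppliers receive $28, Q = 78. (Wedge: Pb − Ps = −13.)

Consumers pay $15; suppliers receive $28; quantity = 78.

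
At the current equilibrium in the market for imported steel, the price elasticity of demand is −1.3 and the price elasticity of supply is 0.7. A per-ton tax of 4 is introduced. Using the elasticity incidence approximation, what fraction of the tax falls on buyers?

Buyers' share ≈ 0.35.

Incidence ratio: buyers' share ≈ εs / (εs + |εd|) = 0.7 / (0.7 + 1.3) = 0.35.
Supply is the less elastic side, so buyers bear the smaller share.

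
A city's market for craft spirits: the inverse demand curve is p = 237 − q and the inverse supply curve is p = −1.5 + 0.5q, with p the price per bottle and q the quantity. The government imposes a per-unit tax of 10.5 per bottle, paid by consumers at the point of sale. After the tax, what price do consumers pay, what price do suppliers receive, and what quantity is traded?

Rewrite in direct form: qd = 237 − p and qs = 2p + 3.
Before the tax: set 237 − p = 2p + 3 → p* = 78, q* = 159.
With the tax collected from consumers, demand (in seller-price terms) shifts: qd = 237 − (p + 10.5).
New equilibrium: consumers pay 85, suppliers receive 74.5, q = 152. (Wedge: pb − ps = 10.5.)
The less price-elastic side of the market bears the larger share of a per-unit tax.

Consumers pay 85; suppliers receive 74.5; quantity = 152.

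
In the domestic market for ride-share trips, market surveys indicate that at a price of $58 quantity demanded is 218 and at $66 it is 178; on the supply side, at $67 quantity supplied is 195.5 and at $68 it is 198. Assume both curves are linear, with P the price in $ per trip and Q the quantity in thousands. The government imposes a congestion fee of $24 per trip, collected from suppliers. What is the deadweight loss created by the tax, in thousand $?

Deadweight loss = $480 thousand.

Demand slope: (178 − 218)/(66 − 58) = -5, so Qd = 508 − 5P.
Supply slope: (198 − 195.5)/(68 − 67) = 2.5, so Qs = 2.5P + 28.
Without the tax, 508 − 5P = 2.5P + 28 gives 7.5P = 480, so P* = $64 and Q* = 188.
With the tax collected from suppliers, supply shifts: Qs = 2.5(P − 24) + 28.
New equilibrium: consumers pay $72, suppliers receive $48, Q = 148. (Wedge: Pb − Ps = 24.)
Quantity falls by |ΔQ| = |188 − 148| = 40.
DWL = ½ · t · |ΔQ| = ½ · 24 · 40 = $480.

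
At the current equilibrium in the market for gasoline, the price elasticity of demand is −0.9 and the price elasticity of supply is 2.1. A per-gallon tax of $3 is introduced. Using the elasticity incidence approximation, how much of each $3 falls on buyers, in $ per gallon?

Incidence ratio: buyers' share ≈ εs / (εs + |εd|) = 2.1 / (2.1 + 0.9) = 0.7.
So buyers bear ≈ 0.7 × $3 = $2.1; producers bear $0.9.

Buyers bear ≈ $2.1 per gallon.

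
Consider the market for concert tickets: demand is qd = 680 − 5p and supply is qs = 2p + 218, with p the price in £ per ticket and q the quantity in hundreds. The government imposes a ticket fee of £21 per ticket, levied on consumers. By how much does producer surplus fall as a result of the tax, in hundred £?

Without the tax, 680 − 5p = 2p + 218 gives 7p = 462, so p* = £66 and q* = 350.
With the tax collected from consumers, demand (in seller-price terms) shifts: qd = 680 − 5(p + 21).
New equilibrium: consumers pay £72, producers receive £51, q = 320. (Wedge: pb − ps = 21.)
ΔPS is the trapezoid between Q = 320 and Q = 350 of height £15: ½ · (350 + 320) · 15 = £5025.

Producer surplus falls by £5025 hundred.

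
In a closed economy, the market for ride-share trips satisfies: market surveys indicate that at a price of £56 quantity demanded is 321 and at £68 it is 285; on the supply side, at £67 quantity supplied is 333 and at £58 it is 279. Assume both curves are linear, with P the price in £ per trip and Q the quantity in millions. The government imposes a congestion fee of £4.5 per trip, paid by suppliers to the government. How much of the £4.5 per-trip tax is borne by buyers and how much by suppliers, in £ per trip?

Buyers bear £3 per trip; suppliers bear £1.5 per trip.

Demand slope: (285 − 321)/(68 − 56) = -3, so Qd = 489 − 3P.
Supply slope: (279 − 333)/(58 − 67) = 6, so Qs = 6P − 69.
Without the tax, 489 − 3P = 6P − 69 gives 9P = 558, so P* = £62 and Q* = 303.
With the tax collected from suppliers, supply shifts: Qs = 6(P − 4.5) − 69.
Solving gives Q = 294 with buyers paying £65 and suppliers receiving £60.5 (the £4.5 wedge).
Burden on buyers: £3; on suppliers: £1.5. (They sum to £4.5.)
The less price-elastic side of the market bears the larger share of a per-unit tax.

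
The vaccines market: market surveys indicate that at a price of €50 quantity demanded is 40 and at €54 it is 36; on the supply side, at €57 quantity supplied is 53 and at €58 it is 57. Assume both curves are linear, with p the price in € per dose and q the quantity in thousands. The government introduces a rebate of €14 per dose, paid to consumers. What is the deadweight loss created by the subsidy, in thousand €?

Demand slope: (36 − 40)/(54 − 50) = -1, so qd = 90 − p.
Supply slope: (57 − 53)/(58 − 57) = 4, so qs = 4p − 175.
Without the subsidy, 90 − p = 4p − 175 gives 5p = 265, so p* = €53 and q* = 37.
With a per-unit subsidy paid to consumers, each effectively pays p − 14, so demand becomes qd = 90 − (p − 14).
New equilibrium: consumers pay €41.8, sellers receive €55.8, q = 48.2. (Wedge: pb − ps = −14.)
Quantity rises by |ΔQ| = |37 − 48.2| = 11.2.
DWL = ½ · t · |ΔQ| = ½ · 14 · 11.2 = €78.4.

Deadweight loss = €78.4 thousand.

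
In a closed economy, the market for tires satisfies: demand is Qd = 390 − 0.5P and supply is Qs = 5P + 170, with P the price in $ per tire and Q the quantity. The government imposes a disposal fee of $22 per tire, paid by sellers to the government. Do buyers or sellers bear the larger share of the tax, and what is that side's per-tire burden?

Buyers bear the larger share: $20 per tire.

Without the tax, 390 − 0.5P = 5P + 170 gives 5.5P = 220, so P* = $40 and Q* = 370.
With the tax collected from sellers, supply shifts: Qs = 5(P − 22) + 170.
Solving gives Q = 360 with buyers paying $60 and sellers receiving $38 (the $22 wedge).
Per-tire burden: buyers $20, sellers $2.
Buyers take the larger share because demand is less price-elastic here (demand slope 0.5 vs supply slope 5).
The less price-elastic side of the market bears the larger share of a per-unit tax.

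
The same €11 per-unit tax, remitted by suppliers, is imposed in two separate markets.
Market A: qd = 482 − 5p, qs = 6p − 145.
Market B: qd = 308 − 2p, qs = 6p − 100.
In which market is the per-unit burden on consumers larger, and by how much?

Market B, by €2.25.

Market A: pre-tax p* = €57, q* = 197; post-tax q = 167; per-unit burden on consumers = €6.
Market B: pre-tax p* = €51, q* = 206; post-tax q = 189.5; per-unit burden on consumers = €8.25.
Difference: €6 vs €8.25 → market B is larger by €2.25.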